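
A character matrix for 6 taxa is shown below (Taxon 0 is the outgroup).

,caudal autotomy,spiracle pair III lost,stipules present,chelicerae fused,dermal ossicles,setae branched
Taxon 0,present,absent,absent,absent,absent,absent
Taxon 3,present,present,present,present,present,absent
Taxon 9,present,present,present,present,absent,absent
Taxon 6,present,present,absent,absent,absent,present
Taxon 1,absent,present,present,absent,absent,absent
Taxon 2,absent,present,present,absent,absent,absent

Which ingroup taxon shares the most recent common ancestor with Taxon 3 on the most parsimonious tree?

Taxon 9

Character polarity is set by the outgroup: the derived state is whichever differs from the outgroup's state, so for caudal autotomy the derived state is 'absent', and for the remaining characters it is 'present'.
caudal autotomy (derived state 'absent') is shared by Taxon 1 and Taxon 2 — a synapomorphy uniting that clade.
All ingroup taxa share the derived state 'present' for spiracle pair III lost; it defines the ingroup but does not resolve relationships within it.
stipules present: derived state 'present' in Taxon 1, Taxon 2, Taxon 3, and Taxon 9 only — synapomorphy for {Taxon 1, Taxon 2, Taxon 3, Taxon 9}.
chelicerae fused: derived state 'present' in Taxon 3 and Taxon 9 only — synapomorphy for {Taxon 3, Taxon 9}.
dermal ossicles (derived state 'present') is unique to Taxon 3 (autapomorphy; uninformative for grouping).
setae branched: derived state 'present' in Taxon 6 only — an autapomorphy, so it tells us nothing about relationships among taxa.
Most parsimonious ingroup topology: (((Taxon 3,Taxon 9),(Taxon 1,Taxon 2)),Taxon 6).
Taxon 3 and Taxon 9 form a cherry on this tree, so they are sister taxa.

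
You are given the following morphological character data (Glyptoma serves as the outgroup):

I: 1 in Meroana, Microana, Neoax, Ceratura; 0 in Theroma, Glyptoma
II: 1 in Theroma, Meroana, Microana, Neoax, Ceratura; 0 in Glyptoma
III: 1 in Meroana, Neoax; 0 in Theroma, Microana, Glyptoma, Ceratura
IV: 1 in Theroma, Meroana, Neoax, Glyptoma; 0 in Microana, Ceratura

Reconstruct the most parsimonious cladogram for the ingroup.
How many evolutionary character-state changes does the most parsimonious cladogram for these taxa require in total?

Character polarity is set by the outgroup: the derived state is whichever differs from the outgroup's state, so for IV the derived state is '0', and for the remaining characters it is '1'.
I: derived state '1' in Ceratura, Meroana, Microana, and Neoax only — synapomorphy for {Ceratura, Meroana, Microana, Neoax}.
II (derived state '1') is shared by all ingroup taxa — unites the whole ingroup.
III: derived state '1' in Meroana and Neoax only — synapomorphy for {Meroana, Neoax}.
Only Ceratura and Microana show the derived state '0' for IV, supporting them as a clade.
Most parsimonious ingroup topology: (((Microana,Ceratura),(Neoax,Meroana)),Theroma).
Changes per character on this tree: I: 1; II: 1; III: 1; IV: 1.
Total = 4.

4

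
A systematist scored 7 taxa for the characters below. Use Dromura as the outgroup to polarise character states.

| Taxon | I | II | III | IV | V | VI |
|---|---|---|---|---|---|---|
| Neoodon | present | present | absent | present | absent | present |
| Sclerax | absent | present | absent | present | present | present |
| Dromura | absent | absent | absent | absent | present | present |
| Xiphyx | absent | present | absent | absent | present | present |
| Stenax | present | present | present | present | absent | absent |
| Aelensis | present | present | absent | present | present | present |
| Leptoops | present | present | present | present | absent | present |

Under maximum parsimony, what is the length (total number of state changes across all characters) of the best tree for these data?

6

Character polarity is set by the outgroup: the derived state is whichever differs from the outgroup's state, so for V, VI the derived state is 'absent', and for the remaining characters it is 'present'.
Only Aelensis, Leptoops, Neoodon, and Stenax show the derived state 'present' for I, supporting them as a clade.
II (derived state 'present') is shared by all ingroup taxa — unites the whole ingroup.
III (derived state 'present') is shared by Leptoops and Stenax — a synapomorphy uniting that clade.
IV (derived state 'present') is shared by Aelensis, Leptoops, Neoodon, Sclerax, and Stenax — a synapomorphy uniting that clade.
Only Leptoops, Neoodon, and Stenax show the derived state 'absent' for V, supporting them as a clade.
VI (derived state 'absent') is unique to Stenax (autapomorphy; uninformative for grouping).
Most parsimonious ingroup topology: (((((Leptoops,Stenax),Neoodon),Aelensis),Sclerax),Xiphyx).
Changes per character on this tree: I: 1; II: 1; III: 1; IV: 1; V: 1; VI: 1.
Total = 6.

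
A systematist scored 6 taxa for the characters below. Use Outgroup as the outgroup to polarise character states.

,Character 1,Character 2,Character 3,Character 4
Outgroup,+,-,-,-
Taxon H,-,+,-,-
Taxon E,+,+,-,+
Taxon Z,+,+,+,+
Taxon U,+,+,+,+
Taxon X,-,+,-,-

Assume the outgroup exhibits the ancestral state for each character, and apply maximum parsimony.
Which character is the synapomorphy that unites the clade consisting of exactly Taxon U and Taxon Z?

Character 3

Character polarity is set by the outgroup: the derived state is whichever differs from the outgroup's state, so for Character 1 the derived state is '-', and for the remaining characters it is '+'.
Character 1: derived state '-' in Taxon H and Taxon X only — synapomorphy for {Taxon H, Taxon X}.
Character 2 (derived state '+') is shared by all ingroup taxa — unites the whole ingroup.
Character 3 (derived state '+') is shared by Taxon U and Taxon Z — a synapomorphy uniting that clade.
Character 4 (derived state '+') is shared by Taxon E, Taxon U, and Taxon Z — a synapomorphy uniting that clade.
Most parsimonious ingroup topology: ((Taxon X,Taxon H),(Taxon E,(Taxon Z,Taxon U))).
The clade {Taxon U, Taxon Z} is supported by Character 3: its derived state '+' occurs in exactly those taxa and in no other taxon (including the outgroup).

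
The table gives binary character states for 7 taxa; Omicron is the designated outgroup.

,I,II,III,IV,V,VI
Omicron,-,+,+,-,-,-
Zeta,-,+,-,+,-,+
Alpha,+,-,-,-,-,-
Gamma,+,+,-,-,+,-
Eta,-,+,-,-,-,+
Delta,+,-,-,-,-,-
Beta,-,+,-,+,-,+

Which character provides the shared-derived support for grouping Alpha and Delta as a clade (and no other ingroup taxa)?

Character polarity is set by the outgroup: the derived state is whichever differs from the outgroup's state, so for II, III the derived state is '-', and for the remaining characters it is '+'.
Only Alpha, Delta, and Gamma show the derived state '+' for I, supporting them as a clade.
II (derived state '-') is shared by Alpha and Delta — a synapomorphy uniting that clade.
III (derived state '-') is shared by all ingroup taxa — unites the whole ingroup.
Only Beta and Zeta show the derived state '+' for IV, supporting them as a clade.
V (derived state '+') is unique to Gamma (autapomorphy; uninformative for grouping).
VI (derived state '+') is shared by Beta, Eta, and Zeta — a synapomorphy uniting that clade.
Most parsimonious ingroup topology: (((Zeta,Beta),Eta),((Alpha,Delta),Gamma)).
The clade {Alpha, Delta} is supported by II: its derived state '-' occurs in exactly those taxa and in no other taxon (including the outgroup).

II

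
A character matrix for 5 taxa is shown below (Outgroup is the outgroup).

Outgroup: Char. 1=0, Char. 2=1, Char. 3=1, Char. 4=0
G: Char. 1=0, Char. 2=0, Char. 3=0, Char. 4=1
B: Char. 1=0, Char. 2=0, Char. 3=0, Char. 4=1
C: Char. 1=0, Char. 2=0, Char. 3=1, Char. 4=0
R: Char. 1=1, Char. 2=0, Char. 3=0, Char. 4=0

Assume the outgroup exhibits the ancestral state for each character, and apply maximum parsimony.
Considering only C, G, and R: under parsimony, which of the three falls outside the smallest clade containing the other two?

Character polarity is set by the outgroup: the derived state is whichever differs from the outgroup's state, so for Char. 2, Char. 3 the derived state is '0', and for the remaining characters it is '1'.
Char. 1 (derived state '1') is unique to R (autapomorphy; uninformative for grouping).
All ingroup taxa share the derived state '0' for Char. 2; it defines the ingroup but does not resolve relationships within it.
Only B, G, and R show the derived state '0' for Char. 3, supporting them as a clade.
Only B and G show the derived state '1' for Char. 4, supporting them as a clade.
Most parsimonious ingroup topology: (((G,B),R),C).
G and R share a more recent common ancestor with each other than either does with C, so C is the least closely related of the three.

C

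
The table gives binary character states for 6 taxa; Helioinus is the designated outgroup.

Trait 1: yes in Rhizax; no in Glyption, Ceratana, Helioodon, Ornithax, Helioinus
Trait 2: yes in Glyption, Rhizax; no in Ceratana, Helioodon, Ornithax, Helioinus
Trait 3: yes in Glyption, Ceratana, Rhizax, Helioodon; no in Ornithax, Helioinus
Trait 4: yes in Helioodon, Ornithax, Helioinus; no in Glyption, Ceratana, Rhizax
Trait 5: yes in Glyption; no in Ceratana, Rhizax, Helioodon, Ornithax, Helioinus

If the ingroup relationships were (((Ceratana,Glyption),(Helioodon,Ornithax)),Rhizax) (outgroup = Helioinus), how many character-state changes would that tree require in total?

8

Map each character onto (((Ceratana,Glyption),(Helioodon,Ornithax)),Rhizax) (rooted by Helioinus) and count the minimum state changes it requires (Fitch parsimony):
Trait 1: 1; Trait 2: 2; Trait 3: 2; Trait 4: 2; Trait 5: 1.
Total tree length = 8.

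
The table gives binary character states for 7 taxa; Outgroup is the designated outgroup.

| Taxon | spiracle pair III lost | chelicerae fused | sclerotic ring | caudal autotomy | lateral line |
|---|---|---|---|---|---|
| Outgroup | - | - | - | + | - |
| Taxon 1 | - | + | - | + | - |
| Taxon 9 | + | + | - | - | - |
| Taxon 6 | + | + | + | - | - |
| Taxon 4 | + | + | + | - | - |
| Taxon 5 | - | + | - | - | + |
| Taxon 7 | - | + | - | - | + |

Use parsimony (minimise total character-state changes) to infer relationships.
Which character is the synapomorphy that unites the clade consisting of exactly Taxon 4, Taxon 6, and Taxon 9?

spiracle pair III lost

Character polarity is set by the outgroup: the derived state is whichever differs from the outgroup's state, so for caudal autotomy the derived state is '-', and for the remaining characters it is '+'.
spiracle pair III lost: derived state '+' in Taxon 4, Taxon 6, and Taxon 9 only — synapomorphy for {Taxon 4, Taxon 6, Taxon 9}.
chelicerae fused (derived state '+') is shared by all ingroup taxa — unites the whole ingroup.
sclerotic ring (derived state '+') is shared by Taxon 4 and Taxon 6 — a synapomorphy uniting that clade.
caudal autotomy: derived state '-' in Taxon 4, Taxon 5, Taxon 6, Taxon 7, and Taxon 9 only — synapomorphy for {Taxon 4, Taxon 5, Taxon 6, Taxon 7, Taxon 9}.
Only Taxon 5 and Taxon 7 show the derived state '+' for lateral line, supporting them as a clade.
Most parsimonious ingroup topology: (Taxon 1,((Taxon 9,(Taxon 6,Taxon 4)),(Taxon 5,Taxon 7))).
The clade {Taxon 4, Taxon 6, Taxon 9} is supported by spiracle pair III lost: its derived state '+' occurs in exactly those taxa and in no other taxon (including the outgroup).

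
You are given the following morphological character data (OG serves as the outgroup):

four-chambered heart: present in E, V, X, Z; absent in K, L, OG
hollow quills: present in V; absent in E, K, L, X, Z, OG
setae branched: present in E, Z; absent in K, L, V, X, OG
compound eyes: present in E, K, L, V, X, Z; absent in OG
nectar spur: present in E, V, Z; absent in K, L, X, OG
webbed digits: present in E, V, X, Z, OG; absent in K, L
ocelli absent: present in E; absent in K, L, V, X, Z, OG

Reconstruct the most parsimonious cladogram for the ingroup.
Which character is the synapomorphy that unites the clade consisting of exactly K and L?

Character polarity is set by the outgroup: the derived state is whichever differs from the outgroup's state, so for webbed digits the derived state is 'absent', and for the remaining characters it is 'present'.
four-chambered heart: derived state 'present' in E, V, X, and Z only — synapomorphy for {E, V, X, Z}.
hollow quills: derived state 'present' in V only — an autapomorphy, so it tells us nothing about relationships among taxa.
setae branched: derived state 'present' in E and Z only — synapomorphy for {E, Z}.
compound eyes (derived state 'present') is shared by all ingroup taxa — unites the whole ingroup.
nectar spur: derived state 'present' in E, V, and Z only — synapomorphy for {E, V, Z}.
webbed digits: derived state 'absent' in K and L only — synapomorphy for {K, L}.
ocelli absent (derived state 'present') is unique to E (autapomorphy; uninformative for grouping).
Most parsimonious ingroup topology: ((L,K),(X,((Z,E),V))).
The clade {K, L} is supported by webbed digits: its derived state 'absent' occurs in exactly those taxa and in no other taxon (including the outgroup).

webbed digits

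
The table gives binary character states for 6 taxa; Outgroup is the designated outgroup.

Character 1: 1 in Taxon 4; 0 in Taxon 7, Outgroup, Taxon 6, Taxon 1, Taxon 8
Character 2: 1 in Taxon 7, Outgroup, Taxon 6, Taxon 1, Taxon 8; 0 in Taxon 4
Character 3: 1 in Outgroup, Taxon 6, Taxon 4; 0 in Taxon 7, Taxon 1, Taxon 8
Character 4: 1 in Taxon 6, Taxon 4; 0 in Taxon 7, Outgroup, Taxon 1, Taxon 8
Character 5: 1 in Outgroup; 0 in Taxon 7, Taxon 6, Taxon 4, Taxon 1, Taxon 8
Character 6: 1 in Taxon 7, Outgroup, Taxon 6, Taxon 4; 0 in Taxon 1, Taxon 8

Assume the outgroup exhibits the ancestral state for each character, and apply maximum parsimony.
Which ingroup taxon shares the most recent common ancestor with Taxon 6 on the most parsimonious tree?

Taxon 4

Character polarity is set by the outgroup: the derived state is whichever differs from the outgroup's state, so for Character 2, Character 3, Character 5, Character 6 the derived state is '0', and for the remaining characters it is '1'.
Character 1: derived state '1' in Taxon 4 only — an autapomorphy, so it tells us nothing about relationships among taxa.
Character 2 (derived state '0') is unique to Taxon 4 (autapomorphy; uninformative for grouping).
Character 3 (derived state '0') is shared by Taxon 1, Taxon 7, and Taxon 8 — a synapomorphy uniting that clade.
Character 4 (derived state '1') is shared by Taxon 4 and Taxon 6 — a synapomorphy uniting that clade.
Character 5 (derived state '0') is shared by all ingroup taxa — unites the whole ingroup.
Character 6: derived state '0' in Taxon 1 and Taxon 8 only — synapomorphy for {Taxon 1, Taxon 8}.
Most parsimonious ingroup topology: ((Taxon 7,(Taxon 8,Taxon 1)),(Taxon 4,Taxon 6)).
Taxon 6 and Taxon 4 form a cherry on this tree, so they are sister taxa.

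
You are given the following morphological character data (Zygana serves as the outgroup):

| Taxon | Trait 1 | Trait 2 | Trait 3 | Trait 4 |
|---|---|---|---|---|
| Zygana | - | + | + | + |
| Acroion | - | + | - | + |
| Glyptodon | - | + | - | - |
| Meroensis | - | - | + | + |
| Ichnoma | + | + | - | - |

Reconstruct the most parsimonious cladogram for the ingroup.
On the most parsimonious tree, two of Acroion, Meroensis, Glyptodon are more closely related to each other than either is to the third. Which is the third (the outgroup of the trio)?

Meroensis

Character polarity is set by the outgroup: the derived state is whichever differs from the outgroup's state, so for Trait 2, Trait 3, Trait 4 the derived state is '-', and for the remaining characters it is '+'.
Trait 1: derived state '+' in Ichnoma only — an autapomorphy, so it tells us nothing about relationships among taxa.
Trait 2 (derived state '-') is unique to Meroensis (autapomorphy; uninformative for grouping).
Only Acroion, Glyptodon, and Ichnoma show the derived state '-' for Trait 3, supporting them as a clade.
Trait 4: derived state '-' in Glyptodon and Ichnoma only — synapomorphy for {Glyptodon, Ichnoma}.
Most parsimonious ingroup topology: ((Acroion,(Glyptodon,Ichnoma)),Meroensis).
Acroion and Glyptodon share a more recent common ancestor with each other than either does with Meroensis, so Meroensis is the least closely related of the three.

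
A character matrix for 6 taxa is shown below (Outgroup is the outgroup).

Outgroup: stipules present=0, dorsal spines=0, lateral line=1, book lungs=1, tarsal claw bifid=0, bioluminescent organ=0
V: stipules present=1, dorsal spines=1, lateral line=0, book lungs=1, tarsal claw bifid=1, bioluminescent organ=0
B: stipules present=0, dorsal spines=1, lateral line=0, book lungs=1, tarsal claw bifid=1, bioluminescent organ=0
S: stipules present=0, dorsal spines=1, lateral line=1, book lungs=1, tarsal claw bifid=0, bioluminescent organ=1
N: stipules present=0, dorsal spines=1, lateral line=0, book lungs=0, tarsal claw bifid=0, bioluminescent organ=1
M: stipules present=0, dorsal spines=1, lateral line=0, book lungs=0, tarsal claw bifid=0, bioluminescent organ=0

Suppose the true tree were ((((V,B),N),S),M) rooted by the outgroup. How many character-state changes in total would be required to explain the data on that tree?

Map each character onto ((((V,B),N),S),M) (rooted by Outgroup) and count the minimum state changes it requires (Fitch parsimony):
stipules present: 1; dorsal spines: 1; lateral line: 2; book lungs: 2; tarsal claw bifid: 1; bioluminescent organ: 2.
Total tree length = 9.

9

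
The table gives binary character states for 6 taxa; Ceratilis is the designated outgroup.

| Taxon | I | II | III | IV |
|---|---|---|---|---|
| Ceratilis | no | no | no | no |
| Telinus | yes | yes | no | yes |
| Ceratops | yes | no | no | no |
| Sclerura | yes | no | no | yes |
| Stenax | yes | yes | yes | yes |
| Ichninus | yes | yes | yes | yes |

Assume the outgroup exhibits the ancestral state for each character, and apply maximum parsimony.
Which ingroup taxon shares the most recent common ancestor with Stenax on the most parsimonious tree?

Ichninus

The outgroup has state 'no' for every character, so 'yes' is the derived state throughout.
I (derived state 'yes') is shared by all ingroup taxa — unites the whole ingroup.
Only Ichninus, Stenax, and Telinus show the derived state 'yes' for II, supporting them as a clade.
Only Ichninus and Stenax show the derived state 'yes' for III, supporting them as a clade.
IV: derived state 'yes' in Ichninus, Sclerura, Stenax, and Telinus only — synapomorphy for {Ichninus, Sclerura, Stenax, Telinus}.
Most parsimonious ingroup topology: (((Telinus,(Stenax,Ichninus)),Sclerura),Ceratops).
Stenax and Ichninus form a cherry on this tree, so they are sister taxa.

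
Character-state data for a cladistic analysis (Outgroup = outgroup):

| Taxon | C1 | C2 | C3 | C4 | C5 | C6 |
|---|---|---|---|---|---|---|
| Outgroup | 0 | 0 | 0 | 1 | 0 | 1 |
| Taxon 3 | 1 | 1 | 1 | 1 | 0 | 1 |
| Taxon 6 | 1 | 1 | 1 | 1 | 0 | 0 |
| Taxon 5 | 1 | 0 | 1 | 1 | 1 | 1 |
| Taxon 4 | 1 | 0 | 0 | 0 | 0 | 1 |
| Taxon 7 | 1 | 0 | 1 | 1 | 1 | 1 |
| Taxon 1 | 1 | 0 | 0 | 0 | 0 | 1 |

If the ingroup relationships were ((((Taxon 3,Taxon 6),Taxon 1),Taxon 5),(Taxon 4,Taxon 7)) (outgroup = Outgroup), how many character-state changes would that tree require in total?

10

Map each character onto ((((Taxon 3,Taxon 6),Taxon 1),Taxon 5),(Taxon 4,Taxon 7)) (rooted by Outgroup) and count the minimum state changes it requires (Fitch parsimony):
C1: 1; C2: 1; C3: 3; C4: 2; C5: 2; C6: 1.
Total tree length = 10.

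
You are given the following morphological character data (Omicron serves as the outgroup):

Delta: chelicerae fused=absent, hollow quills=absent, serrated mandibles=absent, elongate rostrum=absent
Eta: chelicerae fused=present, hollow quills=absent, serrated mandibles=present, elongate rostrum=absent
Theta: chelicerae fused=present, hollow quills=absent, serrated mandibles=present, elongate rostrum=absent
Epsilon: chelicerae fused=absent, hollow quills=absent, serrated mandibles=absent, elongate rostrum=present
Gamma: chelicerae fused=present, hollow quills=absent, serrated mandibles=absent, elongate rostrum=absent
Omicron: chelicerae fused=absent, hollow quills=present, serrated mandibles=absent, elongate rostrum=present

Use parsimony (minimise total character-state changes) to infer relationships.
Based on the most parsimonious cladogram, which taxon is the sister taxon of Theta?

Character polarity is set by the outgroup: the derived state is whichever differs from the outgroup's state, so for hollow quills, elongate rostrum the derived state is 'absent', and for the remaining characters it is 'present'.
chelicerae fused (derived state 'present') is shared by Eta, Gamma, and Theta — a synapomorphy uniting that clade.
All ingroup taxa share the derived state 'absent' for hollow quills; it defines the ingroup but does not resolve relationships within it.
Only Eta and Theta show the derived state 'present' for serrated mandibles, supporting them as a clade.
Only Delta, Eta, Gamma, and Theta show the derived state 'absent' for elongate rostrum, supporting them as a clade.
Most parsimonious ingroup topology: (Epsilon,(((Eta,Theta),Gamma),Delta)).
Theta and Eta form a cherry on this tree, so they are sister taxa.

Eta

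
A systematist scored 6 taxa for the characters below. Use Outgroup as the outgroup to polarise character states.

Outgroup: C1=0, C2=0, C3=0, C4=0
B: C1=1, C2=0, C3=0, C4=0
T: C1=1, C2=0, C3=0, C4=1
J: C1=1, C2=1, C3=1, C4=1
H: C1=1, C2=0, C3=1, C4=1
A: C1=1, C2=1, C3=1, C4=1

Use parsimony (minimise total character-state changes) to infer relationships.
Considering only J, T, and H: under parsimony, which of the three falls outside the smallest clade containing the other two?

The outgroup has state '0' for every character, so '1' is the derived state throughout.
C1 (derived state '1') is shared by all ingroup taxa — unites the whole ingroup.
C2: derived state '1' in A and J only — synapomorphy for {A, J}.
C3: derived state '1' in A, H, and J only — synapomorphy for {A, H, J}.
C4 (derived state '1') is shared by A, H, J, and T — a synapomorphy uniting that clade.
Most parsimonious ingroup topology: (B,(T,((J,A),H))).
J and H share a more recent common ancestor with each other than either does with T, so T is the least closely related of the three.

T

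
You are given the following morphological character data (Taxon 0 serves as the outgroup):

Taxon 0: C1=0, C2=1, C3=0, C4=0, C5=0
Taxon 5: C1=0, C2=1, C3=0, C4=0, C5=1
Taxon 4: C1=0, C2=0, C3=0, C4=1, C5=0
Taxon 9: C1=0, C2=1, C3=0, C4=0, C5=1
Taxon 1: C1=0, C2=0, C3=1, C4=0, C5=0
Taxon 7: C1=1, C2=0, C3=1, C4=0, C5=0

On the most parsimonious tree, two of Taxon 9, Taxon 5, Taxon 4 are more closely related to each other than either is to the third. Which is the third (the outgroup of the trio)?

Taxon 4

Character polarity is set by the outgroup: the derived state is whichever differs from the outgroup's state, so for C2 the derived state is '0', and for the remaining characters it is '1'.
C1: derived state '1' in Taxon 7 only — an autapomorphy, so it tells us nothing about relationships among taxa.
C2: derived state '0' in Taxon 1, Taxon 4, and Taxon 7 only — synapomorphy for {Taxon 1, Taxon 4, Taxon 7}.
C3: derived state '1' in Taxon 1 and Taxon 7 only — synapomorphy for {Taxon 1, Taxon 7}.
C4 (derived state '1') is unique to Taxon 4 (autapomorphy; uninformative for grouping).
C5: derived state '1' in Taxon 5 and Taxon 9 only — synapomorphy for {Taxon 5, Taxon 9}.
Most parsimonious ingroup topology: ((Taxon 9,Taxon 5),(Taxon 4,(Taxon 7,Taxon 1))).
Taxon 5 and Taxon 9 share a more recent common ancestor with each other than either does with Taxon 4, so Taxon 4 is the least closely related of the three.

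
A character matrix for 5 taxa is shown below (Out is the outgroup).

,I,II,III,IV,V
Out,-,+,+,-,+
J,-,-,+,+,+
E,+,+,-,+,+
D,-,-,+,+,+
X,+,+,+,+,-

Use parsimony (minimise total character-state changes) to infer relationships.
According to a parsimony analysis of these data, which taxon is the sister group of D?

Character polarity is set by the outgroup: the derived state is whichever differs from the outgroup's state, so for II, III, V the derived state is '-', and for the remaining characters it is '+'.
Only E and X show the derived state '+' for I, supporting them as a clade.
II (derived state '-') is shared by D and J — a synapomorphy uniting that clade.
III: derived state '-' in E only — an autapomorphy, so it tells us nothing about relationships among taxa.
IV (derived state '+') is shared by all ingroup taxa — unites the whole ingroup.
V (derived state '-') is unique to X (autapomorphy; uninformative for grouping).
Most parsimonious ingroup topology: ((J,D),(E,X)).
D and J form a cherry on this tree, so they are sister taxa.

J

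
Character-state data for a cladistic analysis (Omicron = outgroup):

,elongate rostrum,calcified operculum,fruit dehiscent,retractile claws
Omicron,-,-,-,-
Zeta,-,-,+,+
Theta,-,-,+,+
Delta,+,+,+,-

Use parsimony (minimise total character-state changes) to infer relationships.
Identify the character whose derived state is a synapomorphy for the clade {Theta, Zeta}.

The outgroup has state '-' for every character, so '+' is the derived state throughout.
elongate rostrum (derived state '+') is unique to Delta (autapomorphy; uninformative for grouping).
calcified operculum (derived state '+') is unique to Delta (autapomorphy; uninformative for grouping).
fruit dehiscent (derived state '+') is shared by all ingroup taxa — unites the whole ingroup.
retractile claws: derived state '+' in Theta and Zeta only — synapomorphy for {Theta, Zeta}.
Most parsimonious ingroup topology: ((Zeta,Theta),Delta).
The clade {Theta, Zeta} is supported by retractile claws: its derived state '+' occurs in exactly those taxa and in no other taxon (including the outgroup).

retractile claws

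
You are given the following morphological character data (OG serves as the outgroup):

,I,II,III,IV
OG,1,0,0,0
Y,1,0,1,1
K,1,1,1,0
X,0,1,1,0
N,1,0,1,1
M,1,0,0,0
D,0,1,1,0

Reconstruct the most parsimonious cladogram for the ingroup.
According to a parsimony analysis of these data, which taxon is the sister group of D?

X

Character polarity is set by the outgroup: the derived state is whichever differs from the outgroup's state, so for I the derived state is '0', and for the remaining characters it is '1'.
I (derived state '0') is shared by D and X — a synapomorphy uniting that clade.
Only D, K, and X show the derived state '1' for II, supporting them as a clade.
III (derived state '1') is shared by D, K, N, X, and Y — a synapomorphy uniting that clade.
Only N and Y show the derived state '1' for IV, supporting them as a clade.
Most parsimonious ingroup topology: (((Y,N),(K,(X,D))),M).
D and X form a cherry on this tree, so they are sister taxa.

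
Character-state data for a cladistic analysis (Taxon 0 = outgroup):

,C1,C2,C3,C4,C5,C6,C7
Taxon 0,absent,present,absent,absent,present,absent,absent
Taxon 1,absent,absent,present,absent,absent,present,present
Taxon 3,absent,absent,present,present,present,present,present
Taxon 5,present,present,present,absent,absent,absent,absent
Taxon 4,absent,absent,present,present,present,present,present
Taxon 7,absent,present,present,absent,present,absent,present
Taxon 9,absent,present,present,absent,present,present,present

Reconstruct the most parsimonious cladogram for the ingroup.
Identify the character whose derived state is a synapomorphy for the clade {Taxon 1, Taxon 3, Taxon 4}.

C2

Character polarity is set by the outgroup: the derived state is whichever differs from the outgroup's state, so for C2, C5 the derived state is 'absent', and for the remaining characters it is 'present'.
C1: derived state 'present' in Taxon 5 only — an autapomorphy, so it tells us nothing about relationships among taxa.
Only Taxon 1, Taxon 3, and Taxon 4 show the derived state 'absent' for C2, supporting them as a clade.
C3 (derived state 'present') is shared by all ingroup taxa — unites the whole ingroup.
C4: derived state 'present' in Taxon 3 and Taxon 4 only — synapomorphy for {Taxon 3, Taxon 4}.
C5 (state 'absent') occurs in Taxon 1 and Taxon 5 but conflicts with the nesting implied by the other characters — most parsimoniously interpreted as homoplasy.
C6: derived state 'present' in Taxon 1, Taxon 3, Taxon 4, and Taxon 9 only — synapomorphy for {Taxon 1, Taxon 3, Taxon 4, Taxon 9}.
C7: derived state 'present' in Taxon 1, Taxon 3, Taxon 4, Taxon 7, and Taxon 9 only — synapomorphy for {Taxon 1, Taxon 3, Taxon 4, Taxon 7, Taxon 9}.
Most parsimonious ingroup topology: ((((Taxon 1,(Taxon 3,Taxon 4)),Taxon 9),Taxon 7),Taxon 5).
The clade {Taxon 1, Taxon 3, Taxon 4} is supported by C2: its derived state 'absent' occurs in exactly those taxa and in no other taxon (including the outgroup).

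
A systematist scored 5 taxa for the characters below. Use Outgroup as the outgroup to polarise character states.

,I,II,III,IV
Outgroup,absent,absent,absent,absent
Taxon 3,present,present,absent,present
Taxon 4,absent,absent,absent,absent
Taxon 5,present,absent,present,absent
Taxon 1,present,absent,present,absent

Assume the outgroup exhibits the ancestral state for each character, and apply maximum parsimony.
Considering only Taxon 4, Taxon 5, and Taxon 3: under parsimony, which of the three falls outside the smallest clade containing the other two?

Taxon 4

The outgroup has state 'absent' for every character, so 'present' is the derived state throughout.
I: derived state 'present' in Taxon 1, Taxon 3, and Taxon 5 only — synapomorphy for {Taxon 1, Taxon 3, Taxon 5}.
II (derived state 'present') is unique to Taxon 3 (autapomorphy; uninformative for grouping).
Only Taxon 1 and Taxon 5 show the derived state 'present' for III, supporting them as a clade.
IV: derived state 'present' in Taxon 3 only — an autapomorphy, so it tells us nothing about relationships among taxa.
Most parsimonious ingroup topology: ((Taxon 3,(Taxon 5,Taxon 1)),Taxon 4).
Taxon 5 and Taxon 3 share a more recent common ancestor with each other than either does with Taxon 4, so Taxon 4 is the least closely related of the three.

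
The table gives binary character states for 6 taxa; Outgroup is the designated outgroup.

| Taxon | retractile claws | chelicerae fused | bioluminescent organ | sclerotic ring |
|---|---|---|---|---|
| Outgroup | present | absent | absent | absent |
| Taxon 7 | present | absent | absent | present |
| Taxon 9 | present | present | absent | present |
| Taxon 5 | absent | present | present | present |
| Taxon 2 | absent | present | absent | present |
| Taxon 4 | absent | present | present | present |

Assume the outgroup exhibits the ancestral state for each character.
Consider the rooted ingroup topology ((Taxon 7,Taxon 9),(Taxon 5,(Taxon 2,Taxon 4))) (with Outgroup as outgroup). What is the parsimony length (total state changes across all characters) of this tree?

6

Map each character onto ((Taxon 7,Taxon 9),(Taxon 5,(Taxon 2,Taxon 4))) (rooted by Outgroup) and count the minimum state changes it requires (Fitch parsimony):
retractile claws: 1; chelicerae fused: 2; bioluminescent organ: 2; sclerotic ring: 1.
Total tree length = 6.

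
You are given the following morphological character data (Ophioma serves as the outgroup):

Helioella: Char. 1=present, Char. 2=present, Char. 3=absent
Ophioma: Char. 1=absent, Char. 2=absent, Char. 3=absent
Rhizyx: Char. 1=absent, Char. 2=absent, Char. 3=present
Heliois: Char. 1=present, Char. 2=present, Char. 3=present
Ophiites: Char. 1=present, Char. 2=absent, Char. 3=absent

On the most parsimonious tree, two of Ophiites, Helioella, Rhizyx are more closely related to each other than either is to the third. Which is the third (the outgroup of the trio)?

Rhizyx

The outgroup has state 'absent' for every character, so 'present' is the derived state throughout.
Char. 1 (derived state 'present') is shared by Helioella, Heliois, and Ophiites — a synapomorphy uniting that clade.
Char. 2: derived state 'present' in Helioella and Heliois only — synapomorphy for {Helioella, Heliois}.
Char. 3 (state 'present') occurs in Heliois and Rhizyx but conflicts with the nesting implied by the other characters — most parsimoniously interpreted as homoplasy.
Most parsimonious ingroup topology: (Rhizyx,((Heliois,Helioella),Ophiites)).
Helioella and Ophiites share a more recent common ancestor with each other than either does with Rhizyx, so Rhizyx is the least closely related of the three.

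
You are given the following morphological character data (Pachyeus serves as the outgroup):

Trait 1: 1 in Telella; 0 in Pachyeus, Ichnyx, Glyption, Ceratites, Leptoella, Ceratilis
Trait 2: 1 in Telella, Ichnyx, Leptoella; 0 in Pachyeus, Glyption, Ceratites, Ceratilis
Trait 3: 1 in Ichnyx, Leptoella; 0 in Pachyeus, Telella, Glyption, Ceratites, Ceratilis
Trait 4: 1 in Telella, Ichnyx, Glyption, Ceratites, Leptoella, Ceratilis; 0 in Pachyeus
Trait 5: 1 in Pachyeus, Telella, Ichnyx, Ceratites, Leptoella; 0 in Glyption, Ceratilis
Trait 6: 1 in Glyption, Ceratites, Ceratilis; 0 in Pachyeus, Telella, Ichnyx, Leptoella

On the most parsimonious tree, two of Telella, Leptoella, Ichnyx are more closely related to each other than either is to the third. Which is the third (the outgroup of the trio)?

Telella

Character polarity is set by the outgroup: the derived state is whichever differs from the outgroup's state, so for Trait 5 the derived state is '0', and for the remaining characters it is '1'.
Trait 1 (derived state '1') is unique to Telella (autapomorphy; uninformative for grouping).
Only Ichnyx, Leptoella, and Telella show the derived state '1' for Trait 2, supporting them as a clade.
Trait 3: derived state '1' in Ichnyx and Leptoella only — synapomorphy for {Ichnyx, Leptoella}.
All ingroup taxa share the derived state '1' for Trait 4; it defines the ingroup but does not resolve relationships within it.
Only Ceratilis and Glyption show the derived state '0' for Trait 5, supporting them as a clade.
Trait 6: derived state '1' in Ceratilis, Ceratites, and Glyption only — synapomorphy for {Ceratilis, Ceratites, Glyption}.
Most parsimonious ingroup topology: ((Telella,(Ichnyx,Leptoella)),((Glyption,Ceratilis),Ceratites)).
Leptoella and Ichnyx share a more recent common ancestor with each other than either does with Telella, so Telella is the least closely related of the three.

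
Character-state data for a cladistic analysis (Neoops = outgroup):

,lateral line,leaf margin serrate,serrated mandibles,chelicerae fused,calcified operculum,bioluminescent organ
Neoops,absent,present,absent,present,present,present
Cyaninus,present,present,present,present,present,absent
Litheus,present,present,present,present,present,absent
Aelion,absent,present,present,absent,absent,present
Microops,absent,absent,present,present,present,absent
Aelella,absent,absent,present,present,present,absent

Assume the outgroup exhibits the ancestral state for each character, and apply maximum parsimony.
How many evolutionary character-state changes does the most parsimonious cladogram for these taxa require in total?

Character polarity is set by the outgroup: the derived state is whichever differs from the outgroup's state, so for leaf margin serrate, chelicerae fused, calcified operculum, bioluminescent organ the derived state is 'absent', and for the remaining characters it is 'present'.
Only Cyaninus and Litheus show the derived state 'present' for lateral line, supporting them as a clade.
Only Aelella and Microops show the derived state 'absent' for leaf margin serrate, supporting them as a clade.
serrated mandibles (derived state 'present') is shared by all ingroup taxa — unites the whole ingroup.
chelicerae fused (derived state 'absent') is unique to Aelion (autapomorphy; uninformative for grouping).
calcified operculum: derived state 'absent' in Aelion only — an autapomorphy, so it tells us nothing about relationships among taxa.
bioluminescent organ: derived state 'absent' in Aelella, Cyaninus, Litheus, and Microops only — synapomorphy for {Aelella, Cyaninus, Litheus, Microops}.
Most parsimonious ingroup topology: (((Cyaninus,Litheus),(Microops,Aelella)),Aelion).
Changes per character on this tree: lateral line: 1; leaf margin serrate: 1; serrated mandibles: 1; chelicerae fused: 1; calcified operculum: 1; bioluminescent organ: 1.
Total = 6.

6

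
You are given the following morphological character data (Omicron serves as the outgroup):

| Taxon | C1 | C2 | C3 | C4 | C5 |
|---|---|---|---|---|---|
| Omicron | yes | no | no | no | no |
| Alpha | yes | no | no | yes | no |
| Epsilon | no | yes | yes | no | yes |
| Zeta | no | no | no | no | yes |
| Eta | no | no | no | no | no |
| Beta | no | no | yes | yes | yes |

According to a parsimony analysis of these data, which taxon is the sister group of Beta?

Epsilon

Character polarity is set by the outgroup: the derived state is whichever differs from the outgroup's state, so for C1 the derived state is 'no', and for the remaining characters it is 'yes'.
C1: derived state 'no' in Beta, Epsilon, Eta, and Zeta only — synapomorphy for {Beta, Epsilon, Eta, Zeta}.
C2: derived state 'yes' in Epsilon only — an autapomorphy, so it tells us nothing about relationships among taxa.
C3: derived state 'yes' in Beta and Epsilon only — synapomorphy for {Beta, Epsilon}.
C4 groups Alpha and Beta, which is incompatible with the clades supported by the remaining characters; treating it as convergent (homoplasy) costs fewer steps than any alternative tree.
Only Beta, Epsilon, and Zeta show the derived state 'yes' for C5, supporting them as a clade.
Most parsimonious ingroup topology: (Alpha,(((Epsilon,Beta),Zeta),Eta)).
Beta and Epsilon form a cherry on this tree, so they are sister taxa.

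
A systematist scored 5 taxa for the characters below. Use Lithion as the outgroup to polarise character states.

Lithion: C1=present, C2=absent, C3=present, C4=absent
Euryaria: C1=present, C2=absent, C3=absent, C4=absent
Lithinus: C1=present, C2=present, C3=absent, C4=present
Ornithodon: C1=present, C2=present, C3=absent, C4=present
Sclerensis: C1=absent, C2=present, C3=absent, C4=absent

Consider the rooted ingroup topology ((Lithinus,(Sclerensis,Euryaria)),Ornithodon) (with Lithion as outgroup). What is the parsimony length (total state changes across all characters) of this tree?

Map each character onto ((Lithinus,(Sclerensis,Euryaria)),Ornithodon) (rooted by Lithion) and count the minimum state changes it requires (Fitch parsimony):
C1: 1; C2: 2; C3: 1; C4: 2.
Total tree length = 6.

6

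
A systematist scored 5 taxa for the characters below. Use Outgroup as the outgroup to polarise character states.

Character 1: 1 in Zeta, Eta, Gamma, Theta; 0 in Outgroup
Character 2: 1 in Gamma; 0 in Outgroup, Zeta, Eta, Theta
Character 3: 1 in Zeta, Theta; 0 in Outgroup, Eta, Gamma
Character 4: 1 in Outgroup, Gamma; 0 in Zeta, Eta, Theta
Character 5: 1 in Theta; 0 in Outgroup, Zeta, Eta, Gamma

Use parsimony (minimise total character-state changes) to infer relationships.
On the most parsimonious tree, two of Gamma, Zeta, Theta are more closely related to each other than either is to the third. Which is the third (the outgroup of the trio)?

Character polarity is set by the outgroup: the derived state is whichever differs from the outgroup's state, so for Character 4 the derived state is '0', and for the remaining characters it is '1'.
Character 1 (derived state '1') is shared by all ingroup taxa — unites the whole ingroup.
Character 2 (derived state '1') is unique to Gamma (autapomorphy; uninformative for grouping).
Only Theta and Zeta show the derived state '1' for Character 3, supporting them as a clade.
Only Eta, Theta, and Zeta show the derived state '0' for Character 4, supporting them as a clade.
Character 5: derived state '1' in Theta only — an autapomorphy, so it tells us nothing about relationships among taxa.
Most parsimonious ingroup topology: (((Zeta,Theta),Eta),Gamma).
Zeta and Theta share a more recent common ancestor with each other than either does with Gamma, so Gamma is the least closely related of the three.

Gamma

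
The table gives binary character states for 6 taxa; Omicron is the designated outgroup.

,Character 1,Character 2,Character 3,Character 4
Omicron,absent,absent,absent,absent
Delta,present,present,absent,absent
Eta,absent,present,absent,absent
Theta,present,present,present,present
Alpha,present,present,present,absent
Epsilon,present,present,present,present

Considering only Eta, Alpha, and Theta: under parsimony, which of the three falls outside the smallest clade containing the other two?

The outgroup has state 'absent' for every character, so 'present' is the derived state throughout.
Character 1: derived state 'present' in Alpha, Delta, Epsilon, and Theta only — synapomorphy for {Alpha, Delta, Epsilon, Theta}.
Character 2 (derived state 'present') is shared by all ingroup taxa — unites the whole ingroup.
Only Alpha, Epsilon, and Theta show the derived state 'present' for Character 3, supporting them as a clade.
Character 4 (derived state 'present') is shared by Epsilon and Theta — a synapomorphy uniting that clade.
Most parsimonious ingroup topology: ((Delta,((Theta,Epsilon),Alpha)),Eta).
Alpha and Theta share a more recent common ancestor with each other than either does with Eta, so Eta is the least closely related of the three.

Eta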